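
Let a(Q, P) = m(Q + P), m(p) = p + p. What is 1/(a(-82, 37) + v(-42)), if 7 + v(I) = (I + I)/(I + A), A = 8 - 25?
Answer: -59/5639 ≈ -0.010463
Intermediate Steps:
A = -17
v(I) = -7 + 2*I/(-17 + I) (v(I) = -7 + (I + I)/(I - 17) = -7 + (2*I)/(-17 + I) = -7 + 2*I/(-17 + I))
m(p) = 2*p
a(Q, P) = 2*P + 2*Q (a(Q, P) = 2*(Q + P) = 2*(P + Q) = 2*P + 2*Q)
1/(a(-82, 37) + v(-42)) = 1/((2*37 + 2*(-82)) + (119 - 5*(-42))/(-17 - 42)) = 1/((74 - 164) + (119 + 210)/(-59)) = 1/(-90 - 1/59*329) = 1/(-90 - 329/59) = 1/(-5639/59) = -59/5639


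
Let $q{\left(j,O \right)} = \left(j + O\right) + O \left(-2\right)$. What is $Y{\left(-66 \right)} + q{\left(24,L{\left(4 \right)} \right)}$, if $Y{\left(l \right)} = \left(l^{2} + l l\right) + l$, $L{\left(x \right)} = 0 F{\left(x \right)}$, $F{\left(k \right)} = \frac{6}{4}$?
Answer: $8670$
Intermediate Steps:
$F{\left(k \right)} = \frac{3}{2}$ ($F{\left(k \right)} = 6 \cdot \frac{1}{4} = \frac{3}{2}$)
$L{\left(x \right)} = 0$ ($L{\left(x \right)} = 0 \cdot \frac{3}{2} = 0$)
$q{\left(j,O \right)} = j - O$ ($q{\left(j,O \right)} = \left(O + j\right) - 2 O = j - O$)
$Y{\left(l \right)} = l + 2 l^{2}$ ($Y{\left(l \right)} = \left(l^{2} + l^{2}\right) + l = 2 l^{2} + l = l + 2 l^{2}$)
$Y{\left(-66 \right)} + q{\left(24,L{\left(4 \right)} \right)} = - 66 \left(1 + 2 \left(-66\right)\right) + \left(24 - 0\right) = - 66 \left(1 - 132\right) + \left(24 + 0\right) = \left(-66\right) \left(-131\right) + 24 = 8646 + 24 = 8670$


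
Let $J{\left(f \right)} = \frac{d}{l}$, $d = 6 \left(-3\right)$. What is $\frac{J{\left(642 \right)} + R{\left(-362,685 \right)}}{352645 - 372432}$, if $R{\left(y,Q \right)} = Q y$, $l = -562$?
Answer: $\frac{69679561}{5560147} \approx 12.532$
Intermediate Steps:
$d = -18$
$J{\left(f \right)} = \frac{9}{281}$ ($J{\left(f \right)} = - \frac{18}{-562} = \left(-18\right) \left(- \frac{1}{562}\right) = \frac{9}{281}$)
$\frac{J{\left(642 \right)} + R{\left(-362,685 \right)}}{352645 - 372432} = \frac{\frac{9}{281} + 685 \left(-362\right)}{352645 - 372432} = \frac{\frac{9}{281} - 247970}{-19787} = \left(- \frac{69679561}{281}\right) \left(- \frac{1}{19787}\right) = \frac{69679561}{5560147}$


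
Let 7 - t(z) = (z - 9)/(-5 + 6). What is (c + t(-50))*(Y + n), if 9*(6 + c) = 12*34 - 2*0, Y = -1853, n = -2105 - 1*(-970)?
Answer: -314736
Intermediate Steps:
n = -1135 (n = -2105 + 970 = -1135)
c = 118/3 (c = -6 + (12*34 - 2*0)/9 = -6 + (408 + 0)/9 = -6 + (⅑)*408 = -6 + 136/3 = 118/3 ≈ 39.333)
t(z) = 16 - z (t(z) = 7 - (z - 9)/(-5 + 6) = 7 - (-9 + z)/1 = 7 - (-9 + z) = 7 + (9 - z) = 16 - z)
(c + t(-50))*(Y + n) = (118/3 + (16 - 1*(-50)))*(-1853 - 1135) = (118/3 + (16 + 50))*(-2988) = (118/3 + 66)*(-2988) = (316/3)*(-2988) = -314736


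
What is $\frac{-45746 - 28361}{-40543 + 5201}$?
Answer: $\frac{74107}{35342} \approx 2.0969$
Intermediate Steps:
$\frac{-45746 - 28361}{-40543 + 5201} = - \frac{74107}{-35342} = \left(-74107\right) \left(- \frac{1}{35342}\right) = \frac{74107}{35342}$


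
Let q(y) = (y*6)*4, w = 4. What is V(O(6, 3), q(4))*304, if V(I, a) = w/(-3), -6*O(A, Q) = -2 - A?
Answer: -1216/3 ≈ -405.33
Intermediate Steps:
q(y) = 24*y (q(y) = (6*y)*4 = 24*y)
O(A, Q) = ⅓ + A/6 (O(A, Q) = -(-2 - A)/6 = ⅓ + A/6)
V(I, a) = -4/3 (V(I, a) = 4/(-3) = 4*(-⅓) = -4/3)
V(O(6, 3), q(4))*304 = -4/3*304 = -1216/3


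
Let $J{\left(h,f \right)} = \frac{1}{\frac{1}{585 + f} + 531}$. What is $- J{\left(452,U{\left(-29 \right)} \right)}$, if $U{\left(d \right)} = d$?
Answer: $- \frac{556}{295237} \approx -0.0018832$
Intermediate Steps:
$J{\left(h,f \right)} = \frac{1}{531 + \frac{1}{585 + f}}$
$- J{\left(452,U{\left(-29 \right)} \right)} = - \frac{585 - 29}{310636 + 531 \left(-29\right)} = - \frac{556}{310636 - 15399} = - \frac{556}{295237}$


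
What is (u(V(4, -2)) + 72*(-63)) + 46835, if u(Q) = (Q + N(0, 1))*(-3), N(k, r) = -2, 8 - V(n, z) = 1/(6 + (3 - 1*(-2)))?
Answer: 465094/11 ≈ 42281.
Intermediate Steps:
V(n, z) = 87/11 (V(n, z) = 8 - 1/(6 + (3 - 1*(-2))) = 8 - 1/(6 + (3 + 2)) = 8 - 1/(6 + 5) = 8 - 1/11 = 87/11)
u(Q) = 6 - 3*Q (u(Q) = (Q - 2)*(-3) = (-2 + Q)*(-3) = 6 - 3*Q)
(u(V(4, -2)) + 72*(-63)) + 46835 = ((6 - 3*87/11) + 72*(-63)) + 46835 = ((6 - 261/11) - 4536) + 46835 = (-195/11 - 4536) + 46835 = -50091/11 + 46835 = 465094/11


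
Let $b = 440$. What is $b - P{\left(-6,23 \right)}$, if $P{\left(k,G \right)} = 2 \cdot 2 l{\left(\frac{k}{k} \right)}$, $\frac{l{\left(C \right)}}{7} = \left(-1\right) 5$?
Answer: $580$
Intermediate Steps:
$l{\left(C \right)} = -35$ ($l{\left(C \right)} = 7 \left(\left(-1\right) 5\right) = 7 \left(-5\right) = -35$)
$P{\left(k,G \right)} = -140$ ($P{\left(k,G \right)} = 2 \cdot 2 \left(-35\right) = 4 \left(-35\right) = -140$)
$b - P{\left(-6,23 \right)} = 440 - -140 = 440 + 140 = 580$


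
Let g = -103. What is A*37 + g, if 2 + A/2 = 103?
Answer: 7371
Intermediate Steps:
A = 202 (A = -4 + 2*103 = -4 + 206 = 202)
A*37 + g = 202*37 - 103 = 7474 - 103 = 7371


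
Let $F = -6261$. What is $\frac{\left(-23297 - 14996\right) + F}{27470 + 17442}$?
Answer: $- \frac{22277}{22456} \approx -0.99203$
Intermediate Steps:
$\frac{\left(-23297 - 14996\right) + F}{27470 + 17442} = \frac{\left(-23297 - 14996\right) - 6261}{27470 + 17442} = \frac{\left(-23297 - 14996\right) - 6261}{44912} = \left(-38293 - 6261\right) \frac{1}{44912} = \left(-44554\right) \frac{1}{44912} = - \frac{22277}{22456}$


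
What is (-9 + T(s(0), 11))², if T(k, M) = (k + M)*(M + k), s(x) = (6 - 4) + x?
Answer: 25600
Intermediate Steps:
s(x) = 2 + x
T(k, M) = (M + k)² (T(k, M) = (M + k)*(M + k) = (M + k)²)
(-9 + T(s(0), 11))² = (-9 + (11 + (2 + 0))²)² = (-9 + (11 + 2)²)² = (-9 + 13²)² = (-9 + 169)² = 160² = 25600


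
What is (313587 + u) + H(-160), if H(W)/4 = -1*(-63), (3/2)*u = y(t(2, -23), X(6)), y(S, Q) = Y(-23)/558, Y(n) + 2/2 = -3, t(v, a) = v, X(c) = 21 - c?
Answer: 262683239/837 ≈ 3.1384e+5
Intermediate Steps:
Y(n) = -4 (Y(n) = -1 - 3 = -4)
y(S, Q) = -2/279 (y(S, Q) = -4/558 = -4*1/558 = -2/279)
u = -4/837 (u = (⅔)*(-2/279) = -4/837 ≈ -0.0047790)
H(W) = 252 (H(W) = 4*(-1*(-63)) = 4*63 = 252)
(313587 + u) + H(-160) = (313587 - 4/837) + 252 = 262472315/837 + 252 = 262683239/837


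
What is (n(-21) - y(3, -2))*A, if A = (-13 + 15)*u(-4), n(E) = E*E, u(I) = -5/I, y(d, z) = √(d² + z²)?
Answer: 2205/2 - 5*√13/2 ≈ 1093.5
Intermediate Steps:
n(E) = E²
A = 5/2 (A = (-13 + 15)*(-5/(-4)) = 2*(-5*(-¼)) = 2*(5/4) = 5/2 ≈ 2.5000)
(n(-21) - y(3, -2))*A = ((-21)² - √(3² + (-2)²))*(5/2) = (441 - √(9 + 4))*(5/2) = (441 - √13)*(5/2) = 2205/2 - 5*√13/2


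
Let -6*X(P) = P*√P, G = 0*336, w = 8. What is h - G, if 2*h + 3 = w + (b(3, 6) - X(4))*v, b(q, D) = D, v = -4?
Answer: -73/6 ≈ -12.167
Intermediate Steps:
G = 0
X(P) = -P^(3/2)/6 (X(P) = -P*√P/6 = -P^(3/2)/6)
h = -73/6 (h = -3/2 + (8 + (6 - (-1)*4^(3/2)/6)*(-4))/2 = -3/2 + (8 + (6 - (-1)*8/6)*(-4))/2 = -3/2 + (8 + (6 - 1*(-4/3))*(-4))/2 = -3/2 + (8 + (6 + 4/3)*(-4))/2 = -3/2 + (8 + (22/3)*(-4))/2 = -3/2 + (8 - 88/3)/2 = -3/2 + (½)*(-64/3) = -3/2 - 32/3 = -73/6 ≈ -12.167)
h - G = -73/6 - 1*0 = -73/6 + 0 = -73/6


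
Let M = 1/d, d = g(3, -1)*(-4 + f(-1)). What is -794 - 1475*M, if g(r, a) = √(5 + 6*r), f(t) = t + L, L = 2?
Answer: -794 + 1475*√23/69 ≈ -691.48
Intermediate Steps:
f(t) = 2 + t (f(t) = t + 2 = 2 + t)
d = -3*√23 (d = √(5 + 6*3)*(-4 + (2 - 1)) = √(5 + 18)*(-4 + 1) = √23*(-3) = -3*√23 ≈ -14.387)
M = -√23/69 (M = 1/(-3*√23) = -√23/69 ≈ -0.069505)
-794 - 1475*M = -794 - (-1475)*√23/69 = -794 + 1475*√23/69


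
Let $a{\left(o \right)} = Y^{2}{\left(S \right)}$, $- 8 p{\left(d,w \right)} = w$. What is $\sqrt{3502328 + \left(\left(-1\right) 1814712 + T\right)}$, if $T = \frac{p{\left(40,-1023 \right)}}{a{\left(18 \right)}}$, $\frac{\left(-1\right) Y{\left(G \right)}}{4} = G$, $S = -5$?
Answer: $\frac{\sqrt{10800744446}}{80} \approx 1299.1$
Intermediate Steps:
$p{\left(d,w \right)} = - \frac{w}{8}$
$Y{\left(G \right)} = - 4 G$
$a{\left(o \right)} = 400$ ($a{\left(o \right)} = \left(\left(-4\right) \left(-5\right)\right)^{2} = 20^{2} = 400$)
$T = \frac{1023}{3200}$ ($T = \frac{\left(- \frac{1}{8}\right) \left(-1023\right)}{400} = \frac{1023}{8} \cdot \frac{1}{400} = \frac{1023}{3200} \approx 0.31969$)
$\sqrt{3502328 + \left(\left(-1\right) 1814712 + T\right)} = \sqrt{3502328 + \left(\left(-1\right) 1814712 + \frac{1023}{3200}\right)} = \sqrt{3502328 + \left(-1814712 + \frac{1023}{3200}\right)} = \sqrt{3502328 - \frac{5807077377}{3200}} = \sqrt{\frac{5400372223}{3200}} = \frac{\sqrt{10800744446}}{80}$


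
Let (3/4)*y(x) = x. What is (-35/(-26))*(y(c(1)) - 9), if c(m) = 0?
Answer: -315/26 ≈ -12.115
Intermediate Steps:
y(x) = 4*x/3
(-35/(-26))*(y(c(1)) - 9) = (-35/(-26))*((4/3)*0 - 9) = (-35*(-1/26))*(0 - 9) = (35/26)*(-9) = -315/26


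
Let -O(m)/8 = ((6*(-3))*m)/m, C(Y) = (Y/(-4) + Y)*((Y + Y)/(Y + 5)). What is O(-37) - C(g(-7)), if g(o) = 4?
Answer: 424/3 ≈ 141.33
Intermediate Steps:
C(Y) = 3*Y²/(2*(5 + Y)) (C(Y) = (Y*(-¼) + Y)*((2*Y)/(5 + Y)) = (-Y/4 + Y)*(2*Y/(5 + Y)) = (3*Y/4)*(2*Y/(5 + Y)) = 3*Y²/(2*(5 + Y)))
O(m) = 144 (O(m) = -8*(6*(-3))*m/m = -8*(-18*m)/m = -8*(-18) = 144)
O(-37) - C(g(-7)) = 144 - 3*4²/(2*(5 + 4)) = 144 - 3*16/(2*9) = 144 - 1*8/3 = 144 - 8/3 = 424/3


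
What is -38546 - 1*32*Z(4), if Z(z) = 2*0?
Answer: -38546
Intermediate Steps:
Z(z) = 0
-38546 - 1*32*Z(4) = -38546 - 1*32*0 = -38546 - 32*0 = -38546 - 1*0 = -38546 + 0 = -38546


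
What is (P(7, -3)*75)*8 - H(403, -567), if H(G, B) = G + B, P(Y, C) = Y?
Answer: 4364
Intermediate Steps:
H(G, B) = B + G
(P(7, -3)*75)*8 - H(403, -567) = (7*75)*8 - (-567 + 403) = 525*8 - 1*(-164) = 4200 + 164 = 4364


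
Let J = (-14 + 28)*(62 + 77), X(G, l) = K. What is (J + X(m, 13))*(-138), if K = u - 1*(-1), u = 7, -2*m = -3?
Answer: -269652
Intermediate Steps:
m = 3/2 (m = -½*(-3) = 3/2 ≈ 1.5000)
K = 8 (K = 7 - 1*(-1) = 7 + 1 = 8)
X(G, l) = 8
J = 1946 (J = 14*139 = 1946)
(J + X(m, 13))*(-138) = (1946 + 8)*(-138) = 1954*(-138) = -269652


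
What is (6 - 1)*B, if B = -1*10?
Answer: -50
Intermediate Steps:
B = -10
(6 - 1)*B = (6 - 1)*(-10) = 5*(-10) = -50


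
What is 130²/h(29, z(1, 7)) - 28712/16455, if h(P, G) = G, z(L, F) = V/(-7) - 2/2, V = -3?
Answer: -486685337/16455 ≈ -29577.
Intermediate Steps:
z(L, F) = -4/7 (z(L, F) = -3/(-7) - 2/2 = -3*(-⅐) - 2*½ = 3/7 - 1 = -4/7)
130²/h(29, z(1, 7)) - 28712/16455 = 130²/(-4/7) - 28712/16455 = 16900*(-7/4) - 28712*1/16455 = -29575 - 28712/16455 = -486685337/16455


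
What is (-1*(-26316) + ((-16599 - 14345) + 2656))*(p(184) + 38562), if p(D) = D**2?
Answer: -142808296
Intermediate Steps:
(-1*(-26316) + ((-16599 - 14345) + 2656))*(p(184) + 38562) = (-1*(-26316) + ((-16599 - 14345) + 2656))*(184**2 + 38562) = (26316 + (-30944 + 2656))*(33856 + 38562) = (26316 - 28288)*72418 = -1972*72418 = -142808296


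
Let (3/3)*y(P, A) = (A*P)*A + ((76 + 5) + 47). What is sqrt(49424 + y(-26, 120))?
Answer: 4*I*sqrt(20303) ≈ 569.95*I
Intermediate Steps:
y(P, A) = 128 + P*A**2 (y(P, A) = (A*P)*A + ((76 + 5) + 47) = P*A**2 + (81 + 47) = P*A**2 + 128 = 128 + P*A**2)
sqrt(49424 + y(-26, 120)) = sqrt(49424 + (128 - 26*120**2)) = sqrt(49424 + (128 - 26*14400)) = sqrt(49424 + (128 - 374400)) = sqrt(49424 - 374272) = sqrt(-324848) = 4*I*sqrt(20303)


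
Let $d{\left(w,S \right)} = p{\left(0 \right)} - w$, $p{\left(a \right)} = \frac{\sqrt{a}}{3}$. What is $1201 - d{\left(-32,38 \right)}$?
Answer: $1169$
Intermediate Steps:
$p{\left(a \right)} = \frac{\sqrt{a}}{3}$
$d{\left(w,S \right)} = - w$ ($d{\left(w,S \right)} = \frac{\sqrt{0}}{3} - w = \frac{1}{3} \cdot 0 - w = 0 - w = - w$)
$1201 - d{\left(-32,38 \right)} = 1201 - \left(-1\right) \left(-32\right) = 1201 - 32 = 1169$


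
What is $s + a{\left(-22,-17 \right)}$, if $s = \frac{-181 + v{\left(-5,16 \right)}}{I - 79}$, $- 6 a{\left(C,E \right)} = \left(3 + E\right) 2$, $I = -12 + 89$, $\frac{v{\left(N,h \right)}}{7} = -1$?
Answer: $\frac{296}{3} \approx 98.667$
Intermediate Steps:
$v{\left(N,h \right)} = -7$ ($v{\left(N,h \right)} = 7 \left(-1\right) = -7$)
$I = 77$
$a{\left(C,E \right)} = -1 - \frac{E}{3}$ ($a{\left(C,E \right)} = - \frac{\left(3 + E\right) 2}{6} = - \frac{6 + 2 E}{6} = -1 - \frac{E}{3}$)
$s = 94$ ($s = \frac{-181 - 7}{77 - 79} = - \frac{188}{-2} = \left(-188\right) \left(- \frac{1}{2}\right) = 94$)
$s + a{\left(-22,-17 \right)} = 94 - - \frac{14}{3} = 94 + \left(-1 + \frac{17}{3}\right) = 94 + \frac{14}{3} = \frac{296}{3}$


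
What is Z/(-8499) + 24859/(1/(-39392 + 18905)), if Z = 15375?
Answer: -1442808186514/2833 ≈ -5.0929e+8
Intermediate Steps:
Z/(-8499) + 24859/(1/(-39392 + 18905)) = 15375/(-8499) + 24859/(1/(-39392 + 18905)) = 15375*(-1/8499) + 24859/(1/(-20487)) = -5125/2833 + 24859/(-1/20487) = -5125/2833 + 24859*(-20487) = -5125/2833 - 509286333 = -1442808186514/2833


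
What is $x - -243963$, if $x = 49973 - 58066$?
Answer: $235870$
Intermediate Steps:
$x = -8093$
$x - -243963 = -8093 - -243963 = -8093 + 243963 = 235870$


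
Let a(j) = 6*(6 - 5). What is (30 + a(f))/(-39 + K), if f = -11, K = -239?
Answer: -18/139 ≈ -0.12950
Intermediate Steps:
a(j) = 6 (a(j) = 6*1 = 6)
(30 + a(f))/(-39 + K) = (30 + 6)/(-39 - 239) = 36/(-278) = 36*(-1/278) = -18/139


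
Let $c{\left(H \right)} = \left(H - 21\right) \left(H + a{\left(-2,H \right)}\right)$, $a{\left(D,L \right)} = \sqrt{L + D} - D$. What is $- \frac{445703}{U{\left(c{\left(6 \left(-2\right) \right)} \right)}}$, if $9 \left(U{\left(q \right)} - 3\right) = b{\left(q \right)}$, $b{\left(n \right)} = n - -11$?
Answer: $- \frac{738084168}{75335} - \frac{132373791 i \sqrt{14}}{150670} \approx -9797.4 - 3287.3 i$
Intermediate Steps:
$a{\left(D,L \right)} = \sqrt{D + L} - D$
$c{\left(H \right)} = \left(-21 + H\right) \left(2 + H + \sqrt{-2 + H}\right)$ ($c{\left(H \right)} = \left(H - 21\right) \left(H + \left(\sqrt{-2 + H} - -2\right)\right) = \left(-21 + H\right) \left(H + \left(\sqrt{-2 + H} + 2\right)\right) = \left(-21 + H\right) \left(H + \left(2 + \sqrt{-2 + H}\right)\right) = \left(-21 + H\right) \left(2 + H + \sqrt{-2 + H}\right)$)
$b{\left(n \right)} = 11 + n$ ($b{\left(n \right)} = n + 11 = 11 + n$)
$U{\left(q \right)} = \frac{38}{9} + \frac{q}{9}$ ($U{\left(q \right)} = 3 + \frac{11 + q}{9} = 3 + \left(\frac{11}{9} + \frac{q}{9}\right) = \frac{38}{9} + \frac{q}{9}$)
$- \frac{445703}{U{\left(c{\left(6 \left(-2\right) \right)} \right)}} = - \frac{445703}{\frac{38}{9} + \frac{-42 + \left(6 \left(-2\right)\right)^{2} - 21 \sqrt{-2 + 6 \left(-2\right)} - 19 \cdot 6 \left(-2\right) + 6 \left(-2\right) \sqrt{-2 + 6 \left(-2\right)}}{9}} = - \frac{445703}{\frac{38}{9} + \frac{-42 + \left(-12\right)^{2} - 21 \sqrt{-2 - 12} - -228 - 12 \sqrt{-2 - 12}}{9}} = - \frac{445703}{\frac{38}{9} + \frac{-42 + 144 - 21 \sqrt{-14} + 228 - 12 \sqrt{-14}}{9}} = - \frac{445703}{\frac{38}{9} + \frac{-42 + 144 - 21 i \sqrt{14} + 228 - 12 i \sqrt{14}}{9}} = - \frac{445703}{\frac{38}{9} + \frac{330 - 33 i \sqrt{14}}{9}} = - \frac{445703}{\frac{38}{9} + \left(\frac{110}{3} - \frac{11 i \sqrt{14}}{3}\right)} = - \frac{445703}{\frac{368}{9} - \frac{11 i \sqrt{14}}{3}}$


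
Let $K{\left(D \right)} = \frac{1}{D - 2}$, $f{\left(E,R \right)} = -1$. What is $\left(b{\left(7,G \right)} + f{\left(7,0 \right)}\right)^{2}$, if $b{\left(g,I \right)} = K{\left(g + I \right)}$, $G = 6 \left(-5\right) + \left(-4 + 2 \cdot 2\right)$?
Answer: $\frac{676}{625} \approx 1.0816$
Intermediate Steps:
$K{\left(D \right)} = \frac{1}{-2 + D}$
$G = -30$ ($G = -30 + \left(-4 + 4\right) = -30 + 0 = -30$)
$b{\left(g,I \right)} = \frac{1}{-2 + I + g}$ ($b{\left(g,I \right)} = \frac{1}{-2 + \left(g + I\right)} = \frac{1}{-2 + \left(I + g\right)} = \frac{1}{-2 + I + g}$)
$\left(b{\left(7,G \right)} + f{\left(7,0 \right)}\right)^{2} = \left(\frac{1}{-2 - 30 + 7} - 1\right)^{2} = \left(\frac{1}{-25} - 1\right)^{2} = \left(- \frac{1}{25} - 1\right)^{2} = \left(- \frac{26}{25}\right)^{2} = \frac{676}{625}$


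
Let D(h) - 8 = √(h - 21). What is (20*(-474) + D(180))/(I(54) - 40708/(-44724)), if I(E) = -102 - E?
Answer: 105906432/1734059 - 11181*√159/1734059 ≈ 60.993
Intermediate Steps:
D(h) = 8 + √(-21 + h) (D(h) = 8 + √(h - 21) = 8 + √(-21 + h))
(20*(-474) + D(180))/(I(54) - 40708/(-44724)) = (20*(-474) + (8 + √(-21 + 180)))/((-102 - 1*54) - 40708/(-44724)) = (-9480 + (8 + √159))/((-102 - 54) - 40708*(-1/44724)) = (-9472 + √159)/(-156 + 10177/11181) = (-9472 + √159)/(-1734059/11181) = (-9472 + √159)*(-11181/1734059) = 105906432/1734059 - 11181*√159/1734059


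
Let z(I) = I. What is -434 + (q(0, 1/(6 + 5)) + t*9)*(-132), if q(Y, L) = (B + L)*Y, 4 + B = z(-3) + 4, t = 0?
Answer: -434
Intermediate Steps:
B = -3 (B = -4 + (-3 + 4) = -4 + 1 = -3)
q(Y, L) = Y*(-3 + L) (q(Y, L) = (-3 + L)*Y = Y*(-3 + L))
-434 + (q(0, 1/(6 + 5)) + t*9)*(-132) = -434 + (0*(-3 + 1/(6 + 5)) + 0*9)*(-132) = -434 + (0*(-3 + 1/11) + 0)*(-132) = -434 + (0*(-32/11) + 0)*(-132) = -434 + (0 + 0)*(-132) = -434 + 0*(-132) = -434 + 0 = -434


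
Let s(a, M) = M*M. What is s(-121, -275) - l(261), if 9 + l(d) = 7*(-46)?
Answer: 75956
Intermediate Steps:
l(d) = -331 (l(d) = -9 + 7*(-46) = -9 - 322 = -331)
s(a, M) = M²
s(-121, -275) - l(261) = (-275)² - 1*(-331) = 75625 + 331 = 75956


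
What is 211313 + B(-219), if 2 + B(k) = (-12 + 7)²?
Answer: 211336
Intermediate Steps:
B(k) = 23 (B(k) = -2 + (-12 + 7)² = -2 + (-5)² = -2 + 25 = 23)
211313 + B(-219) = 211313 + 23 = 211336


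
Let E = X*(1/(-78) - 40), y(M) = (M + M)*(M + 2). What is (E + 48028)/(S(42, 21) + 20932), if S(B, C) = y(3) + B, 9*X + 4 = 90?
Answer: 16723625/7372404 ≈ 2.2684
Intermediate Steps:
y(M) = 2*M*(2 + M) (y(M) = (2*M)*(2 + M) = 2*M*(2 + M))
X = 86/9 (X = -4/9 + (⅑)*90 = -4/9 + 10 = 86/9 ≈ 9.5556)
S(B, C) = 30 + B (S(B, C) = 2*3*(2 + 3) + B = 2*3*5 + B = 30 + B)
E = -134203/351 (E = 86*(1/(-78) - 40)/9 = 86*(-1/78 - 40)/9 = (86/9)*(-3121/78) = -134203/351 ≈ -382.34)
(E + 48028)/(S(42, 21) + 20932) = (-134203/351 + 48028)/((30 + 42) + 20932) = 16723625/(351*(72 + 20932)) = (16723625/351)/21004 = (16723625/351)*(1/21004) = 16723625/7372404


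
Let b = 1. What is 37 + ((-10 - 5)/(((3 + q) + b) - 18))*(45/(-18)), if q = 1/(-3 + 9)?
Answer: 2846/83 ≈ 34.289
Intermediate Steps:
q = ⅙ (q = 1/6 = ⅙ ≈ 0.16667)
37 + ((-10 - 5)/(((3 + q) + b) - 18))*(45/(-18)) = 37 + ((-10 - 5)/(((3 + ⅙) + 1) - 18))*(45/(-18)) = 37 + (-15/((19/6 + 1) - 18))*(45*(-1/18)) = 37 - 15/(25/6 - 18)*(-5/2) = 37 - 15/(-83/6)*(-5/2) = 37 - 15*(-6/83)*(-5/2) = 37 + (90/83)*(-5/2) = 37 - 225/83 = 2846/83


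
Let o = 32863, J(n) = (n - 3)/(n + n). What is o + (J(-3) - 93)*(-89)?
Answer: 41051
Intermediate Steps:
J(n) = (-3 + n)/(2*n) (J(n) = (-3 + n)/((2*n)) = (-3 + n)*(1/(2*n)) = (-3 + n)/(2*n))
o + (J(-3) - 93)*(-89) = 32863 + ((½)*(-3 - 3)/(-3) - 93)*(-89) = 32863 + ((½)*(-⅓)*(-6) - 93)*(-89) = 32863 + (1 - 93)*(-89) = 32863 - 92*(-89) = 32863 + 8188 = 41051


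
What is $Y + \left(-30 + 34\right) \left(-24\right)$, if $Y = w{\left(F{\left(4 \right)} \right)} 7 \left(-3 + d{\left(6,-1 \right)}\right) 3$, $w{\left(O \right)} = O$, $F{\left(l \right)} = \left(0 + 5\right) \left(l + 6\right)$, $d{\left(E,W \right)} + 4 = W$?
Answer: $-8496$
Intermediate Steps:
$d{\left(E,W \right)} = -4 + W$
$F{\left(l \right)} = 30 + 5 l$ ($F{\left(l \right)} = 5 \left(6 + l\right) = 30 + 5 l$)
$Y = -8400$ ($Y = \left(30 + 5 \cdot 4\right) 7 \left(-3 - 5\right) 3 = \left(30 + 20\right) 7 \left(-3 - 5\right) 3 = 50 \cdot 7 \left(\left(-8\right) 3\right) = 350 \left(-24\right) = -8400$)
$Y + \left(-30 + 34\right) \left(-24\right) = -8400 + \left(-30 + 34\right) \left(-24\right) = -8400 + 4 \left(-24\right) = -8400 - 96 = -8496$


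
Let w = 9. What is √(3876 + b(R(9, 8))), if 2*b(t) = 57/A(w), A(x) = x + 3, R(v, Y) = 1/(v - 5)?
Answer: √62054/4 ≈ 62.277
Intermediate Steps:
R(v, Y) = 1/(-5 + v)
A(x) = 3 + x
b(t) = 19/8 (b(t) = (57/(3 + 9))/2 = (57/12)/2 = (57*(1/12))/2 = (½)*(19/4) = 19/8)
√(3876 + b(R(9, 8))) = √(3876 + 19/8) = √(31027/8) = √62054/4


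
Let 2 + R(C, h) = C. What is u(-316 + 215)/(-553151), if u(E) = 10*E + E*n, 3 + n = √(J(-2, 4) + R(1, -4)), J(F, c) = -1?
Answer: 707/553151 + 101*I*√2/553151 ≈ 0.0012781 + 0.00025822*I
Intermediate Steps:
R(C, h) = -2 + C
n = -3 + I*√2 (n = -3 + √(-1 + (-2 + 1)) = -3 + √(-1 - 1) = -3 + √(-2) = -3 + I*√2 ≈ -3.0 + 1.4142*I)
u(E) = 10*E + E*(-3 + I*√2)
u(-316 + 215)/(-553151) = ((-316 + 215)*(7 + I*√2))/(-553151) = -101*(7 + I*√2)*(-1/553151) = (-707 - 101*I*√2)*(-1/553151) = 707/553151 + 101*I*√2/553151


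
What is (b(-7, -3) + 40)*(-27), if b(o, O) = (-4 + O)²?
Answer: -2403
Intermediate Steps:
(b(-7, -3) + 40)*(-27) = ((-4 - 3)² + 40)*(-27) = ((-7)² + 40)*(-27) = (49 + 40)*(-27) = 89*(-27) = -2403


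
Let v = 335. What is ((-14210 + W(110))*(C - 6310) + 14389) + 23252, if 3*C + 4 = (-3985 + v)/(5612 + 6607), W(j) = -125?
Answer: 3317899545797/36657 ≈ 9.0512e+7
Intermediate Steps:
C = -52526/36657 (C = -4/3 + ((-3985 + 335)/(5612 + 6607))/3 = -4/3 + (-3650/12219)/3 = -4/3 + (-3650*1/12219)/3 = -4/3 + (⅓)*(-3650/12219) = -4/3 - 3650/36657 = -52526/36657 ≈ -1.4329)
((-14210 + W(110))*(C - 6310) + 14389) + 23252 = ((-14210 - 125)*(-52526/36657 - 6310) + 14389) + 23252 = (-14335*(-231358196/36657) + 14389) + 23252 = (3316519739660/36657 + 14389) + 23252 = 3317047197233/36657 + 23252 = 3317899545797/36657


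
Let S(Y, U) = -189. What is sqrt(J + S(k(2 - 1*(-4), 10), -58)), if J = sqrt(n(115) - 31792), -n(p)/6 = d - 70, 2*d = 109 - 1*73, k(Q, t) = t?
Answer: sqrt(-189 + 2*I*sqrt(7870)) ≈ 5.9259 + 14.97*I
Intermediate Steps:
d = 18 (d = (109 - 1*73)/2 = (109 - 73)/2 = (1/2)*36 = 18)
n(p) = 312 (n(p) = -6*(18 - 70) = -6*(-52) = 312)
J = 2*I*sqrt(7870) (J = sqrt(312 - 31792) = sqrt(-31480) = 2*I*sqrt(7870) ≈ 177.43*I)
sqrt(J + S(k(2 - 1*(-4), 10), -58)) = sqrt(2*I*sqrt(7870) - 189) = sqrt(-189 + 2*I*sqrt(7870))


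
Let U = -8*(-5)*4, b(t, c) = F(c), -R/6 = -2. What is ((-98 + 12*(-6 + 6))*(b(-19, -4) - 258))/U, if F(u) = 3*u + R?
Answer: 6321/40 ≈ 158.02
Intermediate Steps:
R = 12 (R = -6*(-2) = 12)
F(u) = 12 + 3*u (F(u) = 3*u + 12 = 12 + 3*u)
b(t, c) = 12 + 3*c
U = 160 (U = 40*4 = 160)
((-98 + 12*(-6 + 6))*(b(-19, -4) - 258))/U = ((-98 + 12*(-6 + 6))*((12 + 3*(-4)) - 258))/160 = ((-98 + 12*0)*((12 - 12) - 258))*(1/160) = ((-98 + 0)*(0 - 258))*(1/160) = -98*(-258)*(1/160) = 25284*(1/160) = 6321/40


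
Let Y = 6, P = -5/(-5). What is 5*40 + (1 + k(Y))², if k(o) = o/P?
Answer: 249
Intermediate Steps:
P = 1 (P = -5*(-⅕) = 1)
k(o) = o (k(o) = o/1 = o*1 = o)
5*40 + (1 + k(Y))² = 5*40 + (1 + 6)² = 200 + 7² = 200 + 49 = 249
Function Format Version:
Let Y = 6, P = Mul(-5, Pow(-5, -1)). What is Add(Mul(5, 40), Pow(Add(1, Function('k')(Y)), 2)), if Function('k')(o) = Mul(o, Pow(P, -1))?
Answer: 249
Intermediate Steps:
P = 1 (P = Mul(-5, Rational(-1, 5)) = 1)
Function('k')(o) = o (Function('k')(o) = Mul(o, Pow(1, -1)) = Mul(o, 1) = o)
Add(Mul(5, 40), Pow(Add(1, Function('k')(Y)), 2)) = Add(Mul(5, 40), Pow(Add(1, 6), 2)) = Add(200, Pow(7, 2)) = Add(200, 49) = 249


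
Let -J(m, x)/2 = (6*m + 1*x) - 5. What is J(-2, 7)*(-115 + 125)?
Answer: 200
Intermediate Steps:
J(m, x) = 10 - 12*m - 2*x (J(m, x) = -2*((6*m + 1*x) - 5) = -2*((6*m + x) - 5) = -2*((x + 6*m) - 5) = -2*(-5 + x + 6*m) = 10 - 12*m - 2*x)
J(-2, 7)*(-115 + 125) = (10 - 12*(-2) - 2*7)*(-115 + 125) = (10 + 24 - 14)*10 = 20*10 = 200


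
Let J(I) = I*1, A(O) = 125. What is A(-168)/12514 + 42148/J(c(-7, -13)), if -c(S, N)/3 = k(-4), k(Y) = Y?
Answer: 131860393/37542 ≈ 3512.3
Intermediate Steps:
c(S, N) = 12 (c(S, N) = -3*(-4) = 12)
J(I) = I
A(-168)/12514 + 42148/J(c(-7, -13)) = 125/12514 + 42148/12 = 125*(1/12514) + 42148*(1/12) = 125/12514 + 10537/3 = 131860393/37542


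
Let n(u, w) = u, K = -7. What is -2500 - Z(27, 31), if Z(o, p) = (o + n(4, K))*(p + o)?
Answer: -4298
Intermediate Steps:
Z(o, p) = (4 + o)*(o + p) (Z(o, p) = (o + 4)*(p + o) = (4 + o)*(o + p))
-2500 - Z(27, 31) = -2500 - (27**2 + 4*27 + 4*31 + 27*31) = -2500 - (729 + 108 + 124 + 837) = -2500 - 1*1798 = -2500 - 1798 = -4298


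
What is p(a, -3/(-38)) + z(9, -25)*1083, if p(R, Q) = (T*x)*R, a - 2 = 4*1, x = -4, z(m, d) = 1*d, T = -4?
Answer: -26979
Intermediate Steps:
z(m, d) = d
a = 6 (a = 2 + 4*1 = 2 + 4 = 6)
p(R, Q) = 16*R (p(R, Q) = (-4*(-4))*R = 16*R)
p(a, -3/(-38)) + z(9, -25)*1083 = 16*6 - 25*1083 = 96 - 27075 = -26979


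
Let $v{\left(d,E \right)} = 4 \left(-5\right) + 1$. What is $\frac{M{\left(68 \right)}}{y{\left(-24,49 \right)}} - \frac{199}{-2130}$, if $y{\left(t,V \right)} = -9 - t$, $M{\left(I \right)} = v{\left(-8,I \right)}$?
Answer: $- \frac{833}{710} \approx -1.1732$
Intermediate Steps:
$v{\left(d,E \right)} = -19$ ($v{\left(d,E \right)} = -20 + 1 = -19$)
$M{\left(I \right)} = -19$
$\frac{M{\left(68 \right)}}{y{\left(-24,49 \right)}} - \frac{199}{-2130} = - \frac{19}{-9 - -24} - \frac{199}{-2130} = - \frac{19}{-9 + 24} - - \frac{199}{2130} = - \frac{19}{15} + \frac{199}{2130} = - \frac{833}{710}$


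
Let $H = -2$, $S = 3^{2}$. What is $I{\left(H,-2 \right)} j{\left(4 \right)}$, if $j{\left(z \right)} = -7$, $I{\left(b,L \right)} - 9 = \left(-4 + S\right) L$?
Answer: $7$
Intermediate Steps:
$S = 9$
$I{\left(b,L \right)} = 9 + 5 L$ ($I{\left(b,L \right)} = 9 + \left(-4 + 9\right) L = 9 + 5 L$)
$I{\left(H,-2 \right)} j{\left(4 \right)} = \left(9 + 5 \left(-2\right)\right) \left(-7\right) = \left(9 - 10\right) \left(-7\right) = \left(-1\right) \left(-7\right) = 7$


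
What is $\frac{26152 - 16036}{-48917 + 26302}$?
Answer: $- \frac{10116}{22615} \approx -0.44731$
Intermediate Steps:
$\frac{26152 - 16036}{-48917 + 26302} = \frac{10116}{-22615} = 10116 \left(- \frac{1}{22615}\right) = - \frac{10116}{22615}$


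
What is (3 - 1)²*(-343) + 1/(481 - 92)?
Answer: -533707/389 ≈ -1372.0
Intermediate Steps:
(3 - 1)²*(-343) + 1/(481 - 92) = 2²*(-343) + 1/389 = 4*(-343) + 1/389 = -1372 + 1/389 = -533707/389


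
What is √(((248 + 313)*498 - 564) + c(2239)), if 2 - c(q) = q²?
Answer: I*√4734305 ≈ 2175.8*I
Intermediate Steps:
c(q) = 2 - q²
√(((248 + 313)*498 - 564) + c(2239)) = √(((248 + 313)*498 - 564) + (2 - 1*2239²)) = √((561*498 - 564) + (2 - 1*5013121)) = √((279378 - 564) + (2 - 5013121)) = √(278814 - 5013119) = √(-4734305) = I*√4734305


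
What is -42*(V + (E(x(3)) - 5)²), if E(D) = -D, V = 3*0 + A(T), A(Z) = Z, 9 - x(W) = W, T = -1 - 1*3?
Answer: -4914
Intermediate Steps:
T = -4 (T = -1 - 3 = -4)
x(W) = 9 - W
V = -4 (V = 3*0 - 4 = 0 - 4 = -4)
-42*(V + (E(x(3)) - 5)²) = -42*(-4 + (-(9 - 1*3) - 5)²) = -42*(-4 + (-(9 - 3) - 5)²) = -42*(-4 + (-1*6 - 5)²) = -42*(-4 + (-6 - 5)²) = -42*(-4 + (-11)²) = -42*(-4 + 121) = -42*117 = -4914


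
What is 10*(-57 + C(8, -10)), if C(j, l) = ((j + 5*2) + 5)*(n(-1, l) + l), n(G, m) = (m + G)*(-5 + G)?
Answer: 12310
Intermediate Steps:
n(G, m) = (-5 + G)*(G + m) (n(G, m) = (G + m)*(-5 + G) = (-5 + G)*(G + m))
C(j, l) = (6 - 5*l)*(15 + j) (C(j, l) = ((j + 5*2) + 5)*(((-1)² - 5*(-1) - 5*l - l) + l) = ((j + 10) + 5)*((1 + 5 - 5*l - l) + l) = ((10 + j) + 5)*((6 - 6*l) + l) = (15 + j)*(6 - 5*l) = (6 - 5*l)*(15 + j))
10*(-57 + C(8, -10)) = 10*(-57 + (90 - 75*(-10) + 6*8 - 5*8*(-10))) = 10*(-57 + (90 + 750 + 48 + 400)) = 10*(-57 + 1288) = 10*1231 = 12310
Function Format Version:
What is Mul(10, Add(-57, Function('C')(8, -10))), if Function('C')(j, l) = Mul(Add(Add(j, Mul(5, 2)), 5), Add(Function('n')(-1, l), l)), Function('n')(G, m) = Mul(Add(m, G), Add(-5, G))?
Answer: 12310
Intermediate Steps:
Function('n')(G, m) = Mul(Add(-5, G), Add(G, m)) (Function('n')(G, m) = Mul(Add(G, m), Add(-5, G)) = Mul(Add(-5, G), Add(G, m)))
Function('C')(j, l) = Mul(Add(6, Mul(-5, l)), Add(15, j)) (Function('C')(j, l) = Mul(Add(Add(j, Mul(5, 2)), 5), Add(Add(Pow(-1, 2), Mul(-5, -1), Mul(-5, l), Mul(-1, l)), l)) = Mul(Add(Add(j, 10), 5), Add(Add(1, 5, Mul(-5, l), Mul(-1, l)), l)) = Mul(Add(Add(10, j), 5), Add(Add(6, Mul(-6, l)), l)) = Mul(Add(15, j), Add(6, Mul(-5, l))) = Mul(Add(6, Mul(-5, l)), Add(15, j)))
Mul(10, Add(-57, Function('C')(8, -10))) = Mul(10, Add(-57, Add(90, Mul(-75, -10), Mul(6, 8), Mul(-5, 8, -10)))) = Mul(10, Add(-57, Add(90, 750, 48, 400))) = Mul(10, Add(-57, 1288)) = Mul(10, 1231) = 12310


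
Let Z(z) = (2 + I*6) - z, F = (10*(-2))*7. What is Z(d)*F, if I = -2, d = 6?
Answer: 2240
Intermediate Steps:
F = -140 (F = -20*7 = -140)
Z(z) = -10 - z (Z(z) = (2 - 2*6) - z = (2 - 12) - z = -10 - z)
Z(d)*F = (-10 - 1*6)*(-140) = (-10 - 6)*(-140) = -16*(-140) = 2240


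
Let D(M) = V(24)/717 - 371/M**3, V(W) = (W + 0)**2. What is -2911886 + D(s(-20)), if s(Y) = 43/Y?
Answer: -55331436910934/19002173 ≈ -2.9118e+6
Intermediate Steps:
V(W) = W**2
D(M) = 192/239 - 371/M**3 (D(M) = 24**2/717 - 371/M**3 = 576*(1/717) - 371/M**3 = 192/239 - 371/M**3)
-2911886 + D(s(-20)) = -2911886 + (192/239 - 371/(43/(-20))**3) = -2911886 + (192/239 - 371/(43*(-1/20))**3) = -2911886 + (192/239 - 371/(-43/20)**3) = -2911886 + (192/239 - 371*(-8000/79507)) = -2911886 + (192/239 + 2968000/79507) = -2911886 + 724617344/19002173 = -55331436910934/19002173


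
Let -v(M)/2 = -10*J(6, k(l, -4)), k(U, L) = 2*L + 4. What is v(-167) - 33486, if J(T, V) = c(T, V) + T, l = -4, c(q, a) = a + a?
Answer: -33526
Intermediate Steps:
c(q, a) = 2*a
k(U, L) = 4 + 2*L
J(T, V) = T + 2*V (J(T, V) = 2*V + T = T + 2*V)
v(M) = -40 (v(M) = -(-20)*(6 + 2*(4 + 2*(-4))) = -(-20)*(6 + 2*(4 - 8)) = -(-20)*(6 + 2*(-4)) = -(-20)*(6 - 8) = -(-20)*(-2) = -2*20 = -40)
v(-167) - 33486 = -40 - 33486 = -33526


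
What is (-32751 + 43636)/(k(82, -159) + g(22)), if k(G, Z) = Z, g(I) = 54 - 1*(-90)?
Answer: -2177/3 ≈ -725.67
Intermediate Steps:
g(I) = 144 (g(I) = 54 + 90 = 144)
(-32751 + 43636)/(k(82, -159) + g(22)) = (-32751 + 43636)/(-159 + 144) = 10885/(-15) = 10885*(-1/15) = -2177/3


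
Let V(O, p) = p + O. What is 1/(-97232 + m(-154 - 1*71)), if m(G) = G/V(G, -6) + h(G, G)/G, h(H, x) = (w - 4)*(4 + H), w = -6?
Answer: -3465/336939539 ≈ -1.0284e-5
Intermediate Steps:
V(O, p) = O + p
h(H, x) = -40 - 10*H (h(H, x) = (-6 - 4)*(4 + H) = -10*(4 + H) = -40 - 10*H)
m(G) = G/(-6 + G) + (-40 - 10*G)/G (m(G) = G/(G - 6) + (-40 - 10*G)/G = G/(-6 + G) + (-40 - 10*G)/G)
1/(-97232 + m(-154 - 1*71)) = 1/(-97232 + (240 - 9*(-154 - 1*71)² + 20*(-154 - 1*71))/((-154 - 1*71)*(-6 + (-154 - 1*71)))) = 1/(-97232 + (240 - 9*(-154 - 71)² + 20*(-154 - 71))/((-154 - 71)*(-6 + (-154 - 71)))) = 1/(-97232 + (240 - 9*(-225)² + 20*(-225))/((-225)*(-6 - 225))) = 1/(-97232 - 1/225*(240 - 9*50625 - 4500)/(-231)) = 1/(-97232 - 1/225*(-1/231)*(240 - 455625 - 4500)) = 1/(-97232 - 1/225*(-1/231)*(-459885)) = 1/(-97232 - 30659/3465) = 1/(-336939539/3465) = -3465/336939539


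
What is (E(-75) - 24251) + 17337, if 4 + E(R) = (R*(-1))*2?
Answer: -6768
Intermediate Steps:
E(R) = -4 - 2*R (E(R) = -4 + (R*(-1))*2 = -4 - R*2 = -4 - 2*R)
(E(-75) - 24251) + 17337 = ((-4 - 2*(-75)) - 24251) + 17337 = ((-4 + 150) - 24251) + 17337 = (146 - 24251) + 17337 = -24105 + 17337 = -6768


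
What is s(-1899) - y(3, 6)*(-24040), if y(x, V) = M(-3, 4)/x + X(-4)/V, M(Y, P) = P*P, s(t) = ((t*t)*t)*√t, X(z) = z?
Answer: 336560/3 - 20544527097*I*√211 ≈ 1.1219e+5 - 2.9843e+11*I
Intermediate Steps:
s(t) = t^(7/2) (s(t) = (t²*t)*√t = t³*√t = t^(7/2))
M(Y, P) = P²
y(x, V) = -4/V + 16/x (y(x, V) = 4²/x - 4/V = 16/x - 4/V = -4/V + 16/x)
s(-1899) - y(3, 6)*(-24040) = (-1899)^(7/2) - (-4/6 + 16/3)*(-24040) = -20544527097*I*√211 - (-4*⅙ + 16*(⅓))*(-24040) = -20544527097*I*√211 - (-⅔ + 16/3)*(-24040) = -20544527097*I*√211 - 14*(-24040)/3 = -20544527097*I*√211 - 1*(-336560/3) = -20544527097*I*√211 + 336560/3 = 336560/3 - 20544527097*I*√211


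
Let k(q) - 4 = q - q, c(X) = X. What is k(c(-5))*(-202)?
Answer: -808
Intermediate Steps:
k(q) = 4 (k(q) = 4 + (q - q) = 4 + 0 = 4)
k(c(-5))*(-202) = 4*(-202) = -808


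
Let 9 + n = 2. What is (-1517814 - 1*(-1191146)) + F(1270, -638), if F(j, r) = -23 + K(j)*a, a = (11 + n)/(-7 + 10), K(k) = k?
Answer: -974993/3 ≈ -3.2500e+5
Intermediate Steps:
n = -7 (n = -9 + 2 = -7)
a = 4/3 (a = (11 - 7)/(-7 + 10) = 4/3 ≈ 1.3333)
F(j, r) = -23 + 4*j/3 (F(j, r) = -23 + j*(4/3) = -23 + 4*j/3)
(-1517814 - 1*(-1191146)) + F(1270, -638) = (-1517814 - 1*(-1191146)) + (-23 + (4/3)*1270) = (-1517814 + 1191146) + (-23 + 5080/3) = -326668 + 5011/3 = -974993/3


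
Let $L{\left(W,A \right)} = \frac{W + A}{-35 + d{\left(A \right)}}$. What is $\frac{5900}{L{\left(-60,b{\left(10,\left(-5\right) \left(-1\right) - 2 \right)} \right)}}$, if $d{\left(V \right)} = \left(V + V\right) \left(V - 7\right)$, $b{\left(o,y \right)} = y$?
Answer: $\frac{348100}{57} \approx 6107.0$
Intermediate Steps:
$d{\left(V \right)} = 2 V \left(-7 + V\right)$
$L{\left(W,A \right)} = \frac{A + W}{-35 + 2 A \left(-7 + A\right)}$ ($L{\left(W,A \right)} = \frac{W + A}{-35 + 2 A \left(-7 + A\right)} = \frac{A + W}{-35 + 2 A \left(-7 + A\right)}$)
$\frac{5900}{L{\left(-60,b{\left(10,\left(-5\right) \left(-1\right) - 2 \right)} \right)}} = \frac{5900}{\frac{1}{-35 + 2 \left(\left(-5\right) \left(-1\right) - 2\right) \left(-7 - -3\right)} \left(\left(\left(-5\right) \left(-1\right) - 2\right) - 60\right)} = \frac{5900}{\frac{1}{-35 + 2 \left(5 - 2\right) \left(-7 + \left(5 - 2\right)\right)} \left(\left(5 - 2\right) - 60\right)} = \frac{5900}{\frac{1}{-35 + 2 \cdot 3 \left(-7 + 3\right)} \left(3 - 60\right)} = \frac{5900}{\frac{1}{-35 + 2 \cdot 3 \left(-4\right)} \left(-57\right)} = \frac{5900}{\frac{1}{-35 - 24} \left(-57\right)} = \frac{5900}{\frac{1}{-59} \left(-57\right)} = \frac{5900}{\left(- \frac{1}{59}\right) \left(-57\right)} = \frac{5900}{\frac{57}{59}} = 5900 \cdot \frac{59}{57} = \frac{348100}{57}$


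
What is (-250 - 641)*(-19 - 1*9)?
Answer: 24948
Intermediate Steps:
(-250 - 641)*(-19 - 1*9) = -891*(-19 - 9) = -891*(-28) = 24948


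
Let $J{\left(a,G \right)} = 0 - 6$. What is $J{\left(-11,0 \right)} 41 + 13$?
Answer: $-233$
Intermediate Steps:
$J{\left(a,G \right)} = -6$ ($J{\left(a,G \right)} = 0 - 6 = -6$)
$J{\left(-11,0 \right)} 41 + 13 = \left(-6\right) 41 + 13 = -246 + 13 = -233$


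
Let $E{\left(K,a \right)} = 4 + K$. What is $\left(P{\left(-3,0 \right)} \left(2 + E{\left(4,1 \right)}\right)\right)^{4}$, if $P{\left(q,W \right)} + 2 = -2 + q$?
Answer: $24010000$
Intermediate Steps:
$P{\left(q,W \right)} = -4 + q$ ($P{\left(q,W \right)} = -2 + \left(-2 + q\right) = -4 + q$)
$\left(P{\left(-3,0 \right)} \left(2 + E{\left(4,1 \right)}\right)\right)^{4} = \left(\left(-4 - 3\right) \left(2 + \left(4 + 4\right)\right)\right)^{4} = \left(- 7 \left(2 + 8\right)\right)^{4} = \left(\left(-7\right) 10\right)^{4} = \left(-70\right)^{4} = 24010000$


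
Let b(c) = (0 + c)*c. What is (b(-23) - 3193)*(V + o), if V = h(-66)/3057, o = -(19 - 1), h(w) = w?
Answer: 48921696/1019 ≈ 48010.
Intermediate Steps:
b(c) = c**2 (b(c) = c*c = c**2)
o = -18 (o = -1*18 = -18)
V = -22/1019 (V = -66/3057 = -66*1/3057 = -22/1019 ≈ -0.021590)
(b(-23) - 3193)*(V + o) = ((-23)**2 - 3193)*(-22/1019 - 18) = (529 - 3193)*(-18364/1019) = -2664*(-18364/1019) = 48921696/1019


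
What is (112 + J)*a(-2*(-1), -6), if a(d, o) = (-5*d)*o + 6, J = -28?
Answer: 5544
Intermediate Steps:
a(d, o) = 6 - 5*d*o (a(d, o) = -5*d*o + 6 = 6 - 5*d*o)
(112 + J)*a(-2*(-1), -6) = (112 - 28)*(6 - 5*(-2*(-1))*(-6)) = 84*(6 - 5*2*(-6)) = 84*(6 + 60) = 84*66 = 5544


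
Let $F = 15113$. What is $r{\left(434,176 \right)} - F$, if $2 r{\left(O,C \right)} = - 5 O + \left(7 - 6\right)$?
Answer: $- \frac{32395}{2} \approx -16198.0$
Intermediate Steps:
$r{\left(O,C \right)} = \frac{1}{2} - \frac{5 O}{2}$ ($r{\left(O,C \right)} = \frac{- 5 O + \left(7 - 6\right)}{2} = \frac{- 5 O + 1}{2} = \frac{1 - 5 O}{2} = \frac{1}{2} - \frac{5 O}{2}$)
$r{\left(434,176 \right)} - F = \left(\frac{1}{2} - 1085\right) - 15113 = - \frac{2169}{2} - 15113 = - \frac{32395}{2}$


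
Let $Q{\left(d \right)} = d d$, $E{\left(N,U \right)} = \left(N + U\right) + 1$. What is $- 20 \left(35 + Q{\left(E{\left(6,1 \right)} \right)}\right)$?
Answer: $-1980$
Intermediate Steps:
$E{\left(N,U \right)} = 1 + N + U$
$Q{\left(d \right)} = d^{2}$
$- 20 \left(35 + Q{\left(E{\left(6,1 \right)} \right)}\right) = - 20 \left(35 + \left(1 + 6 + 1\right)^{2}\right) = - 20 \left(35 + 8^{2}\right) = - 20 \left(35 + 64\right) = \left(-20\right) 99 = -1980$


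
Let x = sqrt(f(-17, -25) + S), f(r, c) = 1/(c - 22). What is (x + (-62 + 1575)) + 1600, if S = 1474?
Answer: 3113 + 73*sqrt(611)/47 ≈ 3151.4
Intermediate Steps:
f(r, c) = 1/(-22 + c)
x = 73*sqrt(611)/47 (x = sqrt(1/(-22 - 25) + 1474) = sqrt(1/(-47) + 1474) = sqrt(-1/47 + 1474) = sqrt(69277/47) = 73*sqrt(611)/47 ≈ 38.392)
(x + (-62 + 1575)) + 1600 = (73*sqrt(611)/47 + (-62 + 1575)) + 1600 = (73*sqrt(611)/47 + 1513) + 1600 = (1513 + 73*sqrt(611)/47) + 1600 = 3113 + 73*sqrt(611)/47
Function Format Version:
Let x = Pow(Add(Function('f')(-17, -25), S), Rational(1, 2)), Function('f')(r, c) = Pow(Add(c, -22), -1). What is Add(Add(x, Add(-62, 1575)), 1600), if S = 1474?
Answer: Add(3113, Mul(Rational(73, 47), Pow(611, Rational(1, 2)))) ≈ 3151.4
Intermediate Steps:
Function('f')(r, c) = Pow(Add(-22, c), -1)
x = Mul(Rational(73, 47), Pow(611, Rational(1, 2))) (x = Pow(Add(Pow(Add(-22, -25), -1), 1474), Rational(1, 2)) = Pow(Add(Pow(-47, -1), 1474), Rational(1, 2)) = Pow(Add(Rational(-1, 47), 1474), Rational(1, 2)) = Pow(Rational(69277, 47), Rational(1, 2)) = Mul(Rational(73, 47), Pow(611, Rational(1, 2))) ≈ 38.392)
Add(Add(x, Add(-62, 1575)), 1600) = Add(Add(Mul(Rational(73, 47), Pow(611, Rational(1, 2))), Add(-62, 1575)), 1600) = Add(Add(Mul(Rational(73, 47), Pow(611, Rational(1, 2))), 1513), 1600) = Add(Add(1513, Mul(Rational(73, 47), Pow(611, Rational(1, 2)))), 1600) = Add(3113, Mul(Rational(73, 47), Pow(611, Rational(1, 2))))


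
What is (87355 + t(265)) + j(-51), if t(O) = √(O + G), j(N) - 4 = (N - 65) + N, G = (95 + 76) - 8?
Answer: 87192 + 2*√107 ≈ 87213.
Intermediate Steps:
G = 163 (G = 171 - 8 = 163)
j(N) = -61 + 2*N (j(N) = 4 + ((N - 65) + N) = 4 + ((-65 + N) + N) = 4 + (-65 + 2*N) = -61 + 2*N)
t(O) = √(163 + O) (t(O) = √(O + 163) = √(163 + O))
(87355 + t(265)) + j(-51) = (87355 + √(163 + 265)) + (-61 + 2*(-51)) = (87355 + √428) + (-61 - 102) = (87355 + 2*√107) - 163 = 87192 + 2*√107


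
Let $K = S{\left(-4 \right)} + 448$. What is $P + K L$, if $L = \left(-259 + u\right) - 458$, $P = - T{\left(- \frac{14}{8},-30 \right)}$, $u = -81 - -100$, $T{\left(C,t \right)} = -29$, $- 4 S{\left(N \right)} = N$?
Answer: $-313373$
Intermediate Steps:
$S{\left(N \right)} = - \frac{N}{4}$
$u = 19$ ($u = -81 + 100 = 19$)
$P = 29$ ($P = \left(-1\right) \left(-29\right) = 29$)
$K = 449$ ($K = \left(- \frac{1}{4}\right) \left(-4\right) + 448 = 1 + 448 = 449$)
$L = -698$ ($L = \left(-259 + 19\right) - 458 = -240 - 458 = -698$)
$P + K L = 29 + 449 \left(-698\right) = 29 - 313402 = -313373$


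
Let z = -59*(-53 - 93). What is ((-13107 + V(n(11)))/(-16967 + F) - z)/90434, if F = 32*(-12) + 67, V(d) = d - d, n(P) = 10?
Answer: -148871269/1563061256 ≈ -0.095243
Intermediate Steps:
V(d) = 0
F = -317 (F = -384 + 67 = -317)
z = 8614 (z = -59*(-146) = 8614)
((-13107 + V(n(11)))/(-16967 + F) - z)/90434 = ((-13107 + 0)/(-16967 - 317) - 1*8614)/90434 = (-13107/(-17284) - 8614)*(1/90434) = (-13107*(-1/17284) - 8614)*(1/90434) = (13107/17284 - 8614)*(1/90434) = -148871269/17284*1/90434 = -148871269/1563061256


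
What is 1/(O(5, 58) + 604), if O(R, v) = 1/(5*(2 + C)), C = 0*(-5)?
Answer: 10/6041 ≈ 0.0016554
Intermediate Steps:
C = 0
O(R, v) = 1/10 (O(R, v) = 1/(5*(2 + 0)) = 1/(5*2) = 1/10)
1/(O(5, 58) + 604) = 1/(1/10 + 604) = 1/(6041/10) = 10/6041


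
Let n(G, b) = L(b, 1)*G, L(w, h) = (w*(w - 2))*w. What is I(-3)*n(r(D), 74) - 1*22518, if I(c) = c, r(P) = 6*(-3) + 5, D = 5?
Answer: 15354090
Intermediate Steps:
r(P) = -13 (r(P) = -18 + 5 = -13)
L(w, h) = w**2*(-2 + w) (L(w, h) = (w*(-2 + w))*w = w**2*(-2 + w))
n(G, b) = G*b**2*(-2 + b) (n(G, b) = (b**2*(-2 + b))*G = G*b**2*(-2 + b))
I(-3)*n(r(D), 74) - 1*22518 = -(-39)*74**2*(-2 + 74) - 1*22518 = -(-39)*5476*72 - 22518 = -3*(-5125536) - 22518 = 15376608 - 22518 = 15354090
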